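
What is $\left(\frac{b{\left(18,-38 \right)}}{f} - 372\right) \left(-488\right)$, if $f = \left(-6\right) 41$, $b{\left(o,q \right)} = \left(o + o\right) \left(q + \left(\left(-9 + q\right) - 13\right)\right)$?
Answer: $\frac{7156032}{41} \approx 1.7454 \cdot 10^{5}$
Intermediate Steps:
$b{\left(o,q \right)} = 2 o \left(-22 + 2 q\right)$ ($b{\left(o,q \right)} = 2 o \left(q + \left(-22 + q\right)\right) = 2 o \left(-22 + 2 q\right)$)
$f = -246$
$\left(\frac{b{\left(18,-38 \right)}}{f} - 372\right) \left(-488\right) = \left(\frac{4 \cdot 18 \left(-11 - 38\right)}{-246} - 372\right) \left(-488\right) = \left(4 \cdot 18 \left(-49\right) \left(- \frac{1}{246}\right) - 372\right) \left(-488\right) = \left(\left(-3528\right) \left(- \frac{1}{246}\right) - 372\right) \left(-488\right) = \left(\frac{588}{41} - 372\right) \left(-488\right) = \left(- \frac{14664}{41}\right) \left(-488\right) = \frac{7156032}{41}$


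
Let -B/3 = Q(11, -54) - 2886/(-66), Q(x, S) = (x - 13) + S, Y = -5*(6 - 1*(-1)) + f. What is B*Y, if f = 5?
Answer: -12150/11 ≈ -1104.5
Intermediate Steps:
Y = -30 (Y = -5*(6 - 1*(-1)) + 5 = -5*(6 + 1) + 5 = -5*7 + 5 = -35 + 5 = -30)
Q(x, S) = -13 + S + x (Q(x, S) = (-13 + x) + S = -13 + S + x)
B = 405/11 (B = -3*((-13 - 54 + 11) - 2886/(-66)) = -3*(-56 - 2886*(-1)/66) = -3*(-56 - 1*(-481/11)) = -3*(-56 + 481/11) = -3*(-135/11) = 405/11 ≈ 36.818)
B*Y = (405/11)*(-30) = -12150/11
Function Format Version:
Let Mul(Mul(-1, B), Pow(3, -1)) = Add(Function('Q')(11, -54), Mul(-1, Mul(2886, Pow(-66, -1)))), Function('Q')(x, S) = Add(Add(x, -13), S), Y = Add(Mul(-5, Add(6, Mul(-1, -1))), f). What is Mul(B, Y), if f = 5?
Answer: Rational(-12150, 11) ≈ -1104.5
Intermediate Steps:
Y = -30 (Y = Add(Mul(-5, Add(6, Mul(-1, -1))), 5) = Add(Mul(-5, Add(6, 1)), 5) = Add(Mul(-5, 7), 5) = Add(-35, 5) = -30)
Function('Q')(x, S) = Add(-13, S, x) (Function('Q')(x, S) = Add(Add(-13, x), S) = Add(-13, S, x))
B = Rational(405, 11) (B = Mul(-3, Add(Add(-13, -54, 11), Mul(-1, Mul(2886, Pow(-66, -1))))) = Mul(-3, Add(-56, Mul(-1, Mul(2886, Rational(-1, 66))))) = Mul(-3, Add(-56, Mul(-1, Rational(-481, 11)))) = Mul(-3, Add(-56, Rational(481, 11))) = Mul(-3, Rational(-135, 11)) = Rational(405, 11) ≈ 36.818)
Mul(B, Y) = Mul(Rational(405, 11), -30) = Rational(-12150, 11)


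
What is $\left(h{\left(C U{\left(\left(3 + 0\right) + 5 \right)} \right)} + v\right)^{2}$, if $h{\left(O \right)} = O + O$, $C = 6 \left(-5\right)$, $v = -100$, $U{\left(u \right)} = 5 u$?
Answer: $6250000$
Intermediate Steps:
$C = -30$
$h{\left(O \right)} = 2 O$
$\left(h{\left(C U{\left(\left(3 + 0\right) + 5 \right)} \right)} + v\right)^{2} = \left(2 \left(- 30 \cdot 5 \left(\left(3 + 0\right) + 5\right)\right) - 100\right)^{2} = \left(2 \left(- 30 \cdot 5 \left(3 + 5\right)\right) - 100\right)^{2} = \left(2 \left(- 30 \cdot 5 \cdot 8\right) - 100\right)^{2} = \left(2 \left(\left(-30\right) 40\right) - 100\right)^{2} = \left(2 \left(-1200\right) - 100\right)^{2} = \left(-2400 - 100\right)^{2} = \left(-2500\right)^{2} = 6250000$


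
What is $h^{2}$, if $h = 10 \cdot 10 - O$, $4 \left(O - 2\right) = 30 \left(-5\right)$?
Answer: $\frac{73441}{4} \approx 18360.0$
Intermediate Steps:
$O = - \frac{71}{2}$ ($O = 2 + \frac{30 \left(-5\right)}{4} = 2 + \frac{1}{4} \left(-150\right) = 2 - \frac{75}{2} = - \frac{71}{2} \approx -35.5$)
$h = \frac{271}{2}$ ($h = 10 \cdot 10 - - \frac{71}{2} = 100 + \frac{71}{2} = \frac{271}{2} \approx 135.5$)
$h^{2} = \left(\frac{271}{2}\right)^{2} = \frac{73441}{4}$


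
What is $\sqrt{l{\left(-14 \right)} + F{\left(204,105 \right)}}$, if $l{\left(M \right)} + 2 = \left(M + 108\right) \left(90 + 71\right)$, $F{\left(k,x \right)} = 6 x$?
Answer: $\sqrt{15762} \approx 125.55$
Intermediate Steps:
$l{\left(M \right)} = 17386 + 161 M$ ($l{\left(M \right)} = -2 + \left(M + 108\right) \left(90 + 71\right) = -2 + \left(108 + M\right) 161 = -2 + \left(17388 + 161 M\right) = 17386 + 161 M$)
$\sqrt{l{\left(-14 \right)} + F{\left(204,105 \right)}} = \sqrt{\left(17386 + 161 \left(-14\right)\right) + 6 \cdot 105} = \sqrt{\left(17386 - 2254\right) + 630} = \sqrt{15132 + 630} = \sqrt{15762}$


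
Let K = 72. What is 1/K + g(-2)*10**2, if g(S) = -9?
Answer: -64799/72 ≈ -899.99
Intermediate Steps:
1/K + g(-2)*10**2 = 1/72 - 9*10**2 = 1/72 - 9*100 = 1/72 - 900 = -64799/72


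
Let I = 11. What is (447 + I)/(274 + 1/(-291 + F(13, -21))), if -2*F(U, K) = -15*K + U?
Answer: 208390/124669 ≈ 1.6715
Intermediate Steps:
F(U, K) = -U/2 + 15*K/2 (F(U, K) = -(-15*K + U)/2 = -(U - 15*K)/2 = -U/2 + 15*K/2)
(447 + I)/(274 + 1/(-291 + F(13, -21))) = (447 + 11)/(274 + 1/(-291 + (-½*13 + (15/2)*(-21)))) = 458/(274 + 1/(-291 + (-13/2 - 315/2))) = 458/(274 + 1/(-291 - 164)) = 458/(274 + 1/(-455)) = 458/(274 - 1/455) = 458/(124669/455) = 458*(455/124669) = 208390/124669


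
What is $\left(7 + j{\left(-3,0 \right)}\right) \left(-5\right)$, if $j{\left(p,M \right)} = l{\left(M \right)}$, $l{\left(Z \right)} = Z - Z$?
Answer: $-35$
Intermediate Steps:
$l{\left(Z \right)} = 0$
$j{\left(p,M \right)} = 0$
$\left(7 + j{\left(-3,0 \right)}\right) \left(-5\right) = \left(7 + 0\right) \left(-5\right) = 7 \left(-5\right) = -35$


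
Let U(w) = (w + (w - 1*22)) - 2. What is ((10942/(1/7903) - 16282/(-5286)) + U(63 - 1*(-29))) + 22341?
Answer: 228611914802/2643 ≈ 8.6497e+7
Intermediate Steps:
U(w) = -24 + 2*w (U(w) = (w + (w - 22)) - 2 = (w + (-22 + w)) - 2 = (-22 + 2*w) - 2 = -24 + 2*w)
((10942/(1/7903) - 16282/(-5286)) + U(63 - 1*(-29))) + 22341 = ((10942/(1/7903) - 16282/(-5286)) + (-24 + 2*(63 - 1*(-29)))) + 22341 = ((10942/(1/7903) - 16282*(-1/5286)) + (-24 + 2*(63 + 29))) + 22341 = ((10942*7903 + 8141/2643) + (-24 + 2*92)) + 22341 = ((86474626 + 8141/2643) + (-24 + 184)) + 22341 = (228552444659/2643 + 160) + 22341 = 228552867539/2643 + 22341 = 228611914802/2643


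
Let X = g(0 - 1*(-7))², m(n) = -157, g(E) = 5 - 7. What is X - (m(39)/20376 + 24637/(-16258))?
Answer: 914824025/165636504 ≈ 5.5231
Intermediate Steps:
g(E) = -2
X = 4 (X = (-2)² = 4)
X - (m(39)/20376 + 24637/(-16258)) = 4 - (-157/20376 + 24637/(-16258)) = 4 - (-157*1/20376 + 24637*(-1/16258)) = 4 - (-157/20376 - 24637/16258) = 4 - 1*(-252278009/165636504) = 4 + 252278009/165636504 = 914824025/165636504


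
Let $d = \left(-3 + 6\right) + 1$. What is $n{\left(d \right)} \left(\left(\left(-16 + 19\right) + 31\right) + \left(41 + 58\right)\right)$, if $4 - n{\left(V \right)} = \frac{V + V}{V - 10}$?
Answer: $\frac{2128}{3} \approx 709.33$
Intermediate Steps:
$d = 4$ ($d = 3 + 1 = 4$)
$n{\left(V \right)} = 4 - \frac{2 V}{-10 + V}$ ($n{\left(V \right)} = 4 - \frac{V + V}{V - 10} = 4 - \frac{2 V}{-10 + V}$)
$n{\left(d \right)} \left(\left(\left(-16 + 19\right) + 31\right) + \left(41 + 58\right)\right) = \frac{2 \left(-20 + 4\right)}{-10 + 4} \left(\left(\left(-16 + 19\right) + 31\right) + \left(41 + 58\right)\right) = 2 \frac{1}{-6} \left(-16\right) \left(\left(3 + 31\right) + 99\right) = 2 \left(- \frac{1}{6}\right) \left(-16\right) \left(34 + 99\right) = \frac{16}{3} \cdot 133 = \frac{2128}{3}$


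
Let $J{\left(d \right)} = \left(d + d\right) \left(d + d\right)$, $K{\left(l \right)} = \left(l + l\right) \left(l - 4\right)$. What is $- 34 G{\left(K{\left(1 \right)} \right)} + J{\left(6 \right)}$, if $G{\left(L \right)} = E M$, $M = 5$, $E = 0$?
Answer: $144$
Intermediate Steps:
$K{\left(l \right)} = 2 l \left(-4 + l\right)$
$G{\left(L \right)} = 0$ ($G{\left(L \right)} = 0 \cdot 5 = 0$)
$J{\left(d \right)} = 4 d^{2}$ ($J{\left(d \right)} = 2 d 2 d = 4 d^{2}$)
$- 34 G{\left(K{\left(1 \right)} \right)} + J{\left(6 \right)} = \left(-34\right) 0 + 4 \cdot 6^{2} = 0 + 4 \cdot 36 = 0 + 144 = 144$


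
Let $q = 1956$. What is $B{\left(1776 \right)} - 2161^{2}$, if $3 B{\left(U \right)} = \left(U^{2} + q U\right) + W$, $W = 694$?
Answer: $- \frac{7381037}{3} \approx -2.4603 \cdot 10^{6}$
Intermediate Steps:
$B{\left(U \right)} = \frac{694}{3} + 652 U + \frac{U^{2}}{3}$ ($B{\left(U \right)} = \frac{\left(U^{2} + 1956 U\right) + 694}{3} = \frac{694 + U^{2} + 1956 U}{3} = \frac{694}{3} + 652 U + \frac{U^{2}}{3}$)
$B{\left(1776 \right)} - 2161^{2} = \left(\frac{694}{3} + 652 \cdot 1776 + \frac{1776^{2}}{3}\right) - 2161^{2} = \left(\frac{694}{3} + 1157952 + \frac{1}{3} \cdot 3154176\right) - 4669921 = \left(\frac{694}{3} + 1157952 + 1051392\right) - 4669921 = \frac{6628726}{3} - 4669921 = - \frac{7381037}{3}$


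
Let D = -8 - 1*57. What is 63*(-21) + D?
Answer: -1388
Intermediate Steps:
D = -65 (D = -8 - 57 = -65)
63*(-21) + D = 63*(-21) - 65 = -1323 - 65 = -1388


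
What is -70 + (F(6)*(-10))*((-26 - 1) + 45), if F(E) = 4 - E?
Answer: 290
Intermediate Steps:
-70 + (F(6)*(-10))*((-26 - 1) + 45) = -70 + ((4 - 1*6)*(-10))*((-26 - 1) + 45) = -70 + ((4 - 6)*(-10))*(-27 + 45) = -70 - 2*(-10)*18 = -70 + 20*18 = -70 + 360 = 290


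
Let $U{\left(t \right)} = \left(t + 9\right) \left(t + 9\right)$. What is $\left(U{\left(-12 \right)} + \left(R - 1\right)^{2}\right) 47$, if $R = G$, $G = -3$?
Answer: $1175$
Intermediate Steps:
$R = -3$
$U{\left(t \right)} = \left(9 + t\right)^{2}$ ($U{\left(t \right)} = \left(9 + t\right) \left(9 + t\right) = \left(9 + t\right)^{2}$)
$\left(U{\left(-12 \right)} + \left(R - 1\right)^{2}\right) 47 = \left(\left(9 - 12\right)^{2} + \left(-3 - 1\right)^{2}\right) 47 = \left(\left(-3\right)^{2} + \left(-4\right)^{2}\right) 47 = \left(9 + 16\right) 47 = 25 \cdot 47 = 1175$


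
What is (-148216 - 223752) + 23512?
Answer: -348456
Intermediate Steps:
(-148216 - 223752) + 23512 = -371968 + 23512 = -348456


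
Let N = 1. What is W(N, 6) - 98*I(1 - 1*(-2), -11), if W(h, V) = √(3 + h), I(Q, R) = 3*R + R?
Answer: 4314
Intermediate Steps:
I(Q, R) = 4*R
W(N, 6) - 98*I(1 - 1*(-2), -11) = √(3 + 1) - 392*(-11) = √4 - 98*(-44) = 2 + 4312 = 4314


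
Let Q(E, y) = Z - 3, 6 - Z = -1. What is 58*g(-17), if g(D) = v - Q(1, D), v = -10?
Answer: -812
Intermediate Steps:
Z = 7 (Z = 6 - 1*(-1) = 6 + 1 = 7)
Q(E, y) = 4 (Q(E, y) = 7 - 3 = 4)
g(D) = -14 (g(D) = -10 - 1*4 = -10 - 4 = -14)
58*g(-17) = 58*(-14) = -812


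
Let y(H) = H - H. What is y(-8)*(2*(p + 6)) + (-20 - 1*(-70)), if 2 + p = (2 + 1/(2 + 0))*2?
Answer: 50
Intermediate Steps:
y(H) = 0
p = 3 (p = -2 + (2 + 1/(2 + 0))*2 = -2 + (2 + 1/2)*2 = -2 + (5/2)*2 = -2 + 5 = 3)
y(-8)*(2*(p + 6)) + (-20 - 1*(-70)) = 0*(2*(3 + 6)) + (-20 - 1*(-70)) = 0*(2*9) + (-20 + 70) = 0*18 + 50 = 0 + 50 = 50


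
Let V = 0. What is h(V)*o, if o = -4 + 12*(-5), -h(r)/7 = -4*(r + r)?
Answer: 0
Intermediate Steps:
h(r) = 56*r (h(r) = -(-28)*(r + r) = -(-28)*2*r = -(-56)*r = 56*r)
o = -64 (o = -4 - 60 = -64)
h(V)*o = (56*0)*(-64) = 0*(-64) = 0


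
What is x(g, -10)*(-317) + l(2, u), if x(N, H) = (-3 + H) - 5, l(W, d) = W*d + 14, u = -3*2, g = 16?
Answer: 5708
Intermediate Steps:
u = -6
l(W, d) = 14 + W*d
x(N, H) = -8 + H
x(g, -10)*(-317) + l(2, u) = (-8 - 10)*(-317) + (14 + 2*(-6)) = -18*(-317) + (14 - 12) = 5706 + 2 = 5708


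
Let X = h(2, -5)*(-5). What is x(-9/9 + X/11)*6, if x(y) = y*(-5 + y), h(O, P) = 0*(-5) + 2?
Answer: 9576/121 ≈ 79.141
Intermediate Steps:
h(O, P) = 2 (h(O, P) = 0 + 2 = 2)
X = -10 (X = 2*(-5) = -10)
x(-9/9 + X/11)*6 = ((-9/9 - 10/11)*(-5 + (-9/9 - 10/11)))*6 = ((-9*⅑ - 10*1/11)*(-5 + (-9*⅑ - 10*1/11)))*6 = ((-1 - 10/11)*(-5 + (-1 - 10/11)))*6 = -21*(-5 - 21/11)/11*6 = -21/11*(-76/11)*6 = (1596/121)*6 = 9576/121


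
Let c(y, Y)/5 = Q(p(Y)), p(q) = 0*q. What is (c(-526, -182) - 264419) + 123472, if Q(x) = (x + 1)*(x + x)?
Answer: -140947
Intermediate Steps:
p(q) = 0
Q(x) = 2*x*(1 + x) (Q(x) = (1 + x)*(2*x) = 2*x*(1 + x))
c(y, Y) = 0 (c(y, Y) = 5*(2*0*(1 + 0)) = 5*(2*0*1) = 5*0 = 0)
(c(-526, -182) - 264419) + 123472 = (0 - 264419) + 123472 = -264419 + 123472 = -140947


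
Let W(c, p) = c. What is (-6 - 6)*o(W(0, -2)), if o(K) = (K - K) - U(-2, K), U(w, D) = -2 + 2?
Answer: 0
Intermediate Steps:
U(w, D) = 0
o(K) = 0 (o(K) = (K - K) - 1*0 = 0 + 0 = 0)
(-6 - 6)*o(W(0, -2)) = (-6 - 6)*0 = -12*0 = 0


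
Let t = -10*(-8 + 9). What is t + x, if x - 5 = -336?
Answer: -341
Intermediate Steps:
x = -331 (x = 5 - 336 = -331)
t = -10 (t = -10*1 = -10)
t + x = -10 - 331 = -341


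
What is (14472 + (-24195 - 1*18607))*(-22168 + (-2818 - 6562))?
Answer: 893754840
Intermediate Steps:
(14472 + (-24195 - 1*18607))*(-22168 + (-2818 - 6562)) = (14472 + (-24195 - 18607))*(-22168 - 9380) = (14472 - 42802)*(-31548) = -28330*(-31548) = 893754840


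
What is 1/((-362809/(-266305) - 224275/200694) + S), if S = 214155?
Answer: 4111216590/880438595603417 ≈ 4.6695e-6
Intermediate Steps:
1/((-362809/(-266305) - 224275/200694) + S) = 1/((-362809/(-266305) - 224275/200694) + 214155) = 1/((-362809*(-1/266305) - 224275*1/200694) + 214155) = 1/((362809/266305 - 224275/200694) + 214155) = 1/(1006771967/4111216590 + 214155) = 1/(880438595603417/4111216590) = 4111216590/880438595603417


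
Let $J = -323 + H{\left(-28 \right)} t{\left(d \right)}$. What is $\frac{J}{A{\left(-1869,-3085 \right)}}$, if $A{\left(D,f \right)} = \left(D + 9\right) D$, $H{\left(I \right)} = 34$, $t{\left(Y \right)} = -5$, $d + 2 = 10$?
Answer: $- \frac{493}{3476340} \approx -0.00014182$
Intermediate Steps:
$d = 8$ ($d = -2 + 10 = 8$)
$A{\left(D,f \right)} = D \left(9 + D\right)$ ($A{\left(D,f \right)} = \left(9 + D\right) D = D \left(9 + D\right)$)
$J = -493$ ($J = -323 + 34 \left(-5\right) = -323 - 170 = -493$)
$\frac{J}{A{\left(-1869,-3085 \right)}} = - \frac{493}{\left(-1869\right) \left(9 - 1869\right)} = - \frac{493}{\left(-1869\right) \left(-1860\right)} = - \frac{493}{3476340}$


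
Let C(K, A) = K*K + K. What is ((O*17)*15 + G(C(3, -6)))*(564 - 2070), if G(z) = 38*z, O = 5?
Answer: -2606886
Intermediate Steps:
C(K, A) = K + K**2 (C(K, A) = K**2 + K = K + K**2)
((O*17)*15 + G(C(3, -6)))*(564 - 2070) = ((5*17)*15 + 38*(3*(1 + 3)))*(564 - 2070) = (85*15 + 38*(3*4))*(-1506) = (1275 + 38*12)*(-1506) = (1275 + 456)*(-1506) = 1731*(-1506) = -2606886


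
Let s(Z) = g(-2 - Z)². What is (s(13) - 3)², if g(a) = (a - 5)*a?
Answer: 8099460009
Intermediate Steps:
g(a) = a*(-5 + a) (g(a) = (-5 + a)*a = a*(-5 + a))
s(Z) = (-7 - Z)²*(-2 - Z)² (s(Z) = ((-2 - Z)*(-5 + (-2 - Z)))² = ((-2 - Z)*(-7 - Z))² = ((-7 - Z)*(-2 - Z))² = (-7 - Z)²*(-2 - Z)²)
(s(13) - 3)² = ((2 + 13)²*(7 + 13)² - 3)² = (15²*20² - 3)² = (225*400 - 3)² = (90000 - 3)² = 89997² = 8099460009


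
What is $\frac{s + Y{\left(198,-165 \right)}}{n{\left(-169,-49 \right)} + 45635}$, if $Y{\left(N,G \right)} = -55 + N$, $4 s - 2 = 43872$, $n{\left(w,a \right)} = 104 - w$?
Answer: $\frac{22223}{91816} \approx 0.24204$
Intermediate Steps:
$s = \frac{21937}{2}$ ($s = \frac{1}{2} + \frac{1}{4} \cdot 43872 = \frac{1}{2} + 10968 = \frac{21937}{2} \approx 10969.0$)
$\frac{s + Y{\left(198,-165 \right)}}{n{\left(-169,-49 \right)} + 45635} = \frac{\frac{21937}{2} + \left(-55 + 198\right)}{\left(104 - -169\right) + 45635} = \frac{\frac{21937}{2} + 143}{\left(104 + 169\right) + 45635} = \frac{22223}{2 \left(273 + 45635\right)} = \frac{22223}{2 \cdot 45908} = \frac{22223}{2} \cdot \frac{1}{45908} = \frac{22223}{91816}$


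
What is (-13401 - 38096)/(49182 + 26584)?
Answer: -51497/75766 ≈ -0.67968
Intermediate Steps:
(-13401 - 38096)/(49182 + 26584) = -51497/75766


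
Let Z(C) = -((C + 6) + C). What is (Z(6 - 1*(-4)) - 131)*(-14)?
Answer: 2198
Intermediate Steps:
Z(C) = -6 - 2*C (Z(C) = -((6 + C) + C) = -(6 + 2*C) = -6 - 2*C)
(Z(6 - 1*(-4)) - 131)*(-14) = ((-6 - 2*(6 - 1*(-4))) - 131)*(-14) = ((-6 - 2*(6 + 4)) - 131)*(-14) = ((-6 - 2*10) - 131)*(-14) = ((-6 - 20) - 131)*(-14) = (-26 - 131)*(-14) = -157*(-14) = 2198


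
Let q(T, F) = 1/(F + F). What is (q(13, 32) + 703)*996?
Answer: 11203257/16 ≈ 7.0020e+5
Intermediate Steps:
q(T, F) = 1/(2*F)
(q(13, 32) + 703)*996 = ((1/2)/32 + 703)*996 = ((1/2)*(1/32) + 703)*996 = (1/64 + 703)*996 = (44993/64)*996 = 11203257/16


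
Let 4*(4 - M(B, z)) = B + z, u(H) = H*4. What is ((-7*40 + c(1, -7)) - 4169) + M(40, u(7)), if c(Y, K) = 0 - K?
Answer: -4455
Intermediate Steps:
u(H) = 4*H
c(Y, K) = -K
M(B, z) = 4 - B/4 - z/4 (M(B, z) = 4 - (B + z)/4 = 4 + (-B/4 - z/4) = 4 - B/4 - z/4)
((-7*40 + c(1, -7)) - 4169) + M(40, u(7)) = ((-7*40 - 1*(-7)) - 4169) + (4 - ¼*40 - 7) = ((-280 + 7) - 4169) + (4 - 10 - ¼*28) = (-273 - 4169) + (4 - 10 - 7) = -4442 - 13 = -4455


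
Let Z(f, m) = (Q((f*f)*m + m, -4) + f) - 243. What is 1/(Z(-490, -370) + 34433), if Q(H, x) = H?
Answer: -1/88803670 ≈ -1.1261e-8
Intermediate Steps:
Z(f, m) = -243 + f + m + m*f² (Z(f, m) = (((f*f)*m + m) + f) - 243 = ((f²*m + m) + f) - 243 = ((m*f² + m) + f) - 243 = ((m + m*f²) + f) - 243 = (f + m + m*f²) - 243 = -243 + f + m + m*f²)
1/(Z(-490, -370) + 34433) = 1/((-243 - 490 - 370*(1 + (-490)²)) + 34433) = 1/((-243 - 490 - 370*(1 + 240100)) + 34433) = 1/((-243 - 490 - 370*240101) + 34433) = 1/((-243 - 490 - 88837370) + 34433) = 1/(-88838103 + 34433) = 1/(-88803670) = -1/88803670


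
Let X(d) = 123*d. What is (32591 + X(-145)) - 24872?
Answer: -10116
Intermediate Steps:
(32591 + X(-145)) - 24872 = (32591 + 123*(-145)) - 24872 = (32591 - 17835) - 24872 = 14756 - 24872 = -10116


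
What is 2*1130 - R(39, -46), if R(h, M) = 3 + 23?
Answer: 2234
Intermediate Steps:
R(h, M) = 26
2*1130 - R(39, -46) = 2*1130 - 1*26 = 2260 - 26 = 2234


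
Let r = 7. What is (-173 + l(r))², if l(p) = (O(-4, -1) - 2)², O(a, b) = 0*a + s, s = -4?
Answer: 18769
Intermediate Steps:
O(a, b) = -4 (O(a, b) = 0*a - 4 = 0 - 4 = -4)
l(p) = 36 (l(p) = (-4 - 2)² = (-6)² = 36)
(-173 + l(r))² = (-173 + 36)² = (-137)² = 18769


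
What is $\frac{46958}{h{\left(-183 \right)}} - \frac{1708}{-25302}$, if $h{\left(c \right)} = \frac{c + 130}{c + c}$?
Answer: $\frac{4102416530}{12651} \approx 3.2428 \cdot 10^{5}$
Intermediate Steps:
$h{\left(c \right)} = \frac{130 + c}{2 c}$
$\frac{46958}{h{\left(-183 \right)}} - \frac{1708}{-25302} = \frac{46958}{\frac{1}{2} \frac{1}{-183} \left(130 - 183\right)} - \frac{1708}{-25302} = \frac{46958}{\frac{1}{2} \left(- \frac{1}{183}\right) \left(-53\right)} - - \frac{854}{12651} = \frac{46958}{\frac{53}{366}} + \frac{854}{12651} = 46958 \cdot \frac{366}{53} + \frac{854}{12651} = 324276 + \frac{854}{12651} = \frac{4102416530}{12651}$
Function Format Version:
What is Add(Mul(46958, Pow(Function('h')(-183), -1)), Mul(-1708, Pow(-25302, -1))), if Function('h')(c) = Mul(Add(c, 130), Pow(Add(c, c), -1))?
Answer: Rational(4102416530, 12651) ≈ 3.2428e+5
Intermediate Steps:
Function('h')(c) = Mul(Rational(1, 2), Pow(c, -1), Add(130, c)) (Function('h')(c) = Mul(Add(130, c), Pow(Mul(2, c), -1)) = Mul(Add(130, c), Mul(Rational(1, 2), Pow(c, -1))) = Mul(Rational(1, 2), Pow(c, -1), Add(130, c)))
Add(Mul(46958, Pow(Function('h')(-183), -1)), Mul(-1708, Pow(-25302, -1))) = Add(Mul(46958, Pow(Mul(Rational(1, 2), Pow(-183, -1), Add(130, -183)), -1)), Mul(-1708, Pow(-25302, -1))) = Add(Mul(46958, Pow(Mul(Rational(1, 2), Rational(-1, 183), -53), -1)), Mul(-1708, Rational(-1, 25302))) = Add(Mul(46958, Pow(Rational(53, 366), -1)), Rational(854, 12651)) = Add(Mul(46958, Rational(366, 53)), Rational(854, 12651)) = Add(324276, Rational(854, 12651)) = Rational(4102416530, 12651)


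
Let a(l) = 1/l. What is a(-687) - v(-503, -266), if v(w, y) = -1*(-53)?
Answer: -36412/687 ≈ -53.001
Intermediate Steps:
v(w, y) = 53
a(-687) - v(-503, -266) = 1/(-687) - 1*53 = -1/687 - 53 = -36412/687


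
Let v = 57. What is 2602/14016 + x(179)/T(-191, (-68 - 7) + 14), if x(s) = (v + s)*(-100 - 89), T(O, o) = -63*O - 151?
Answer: -148563175/41634528 ≈ -3.5683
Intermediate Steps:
T(O, o) = -151 - 63*O
x(s) = -10773 - 189*s (x(s) = (57 + s)*(-100 - 89) = (57 + s)*(-189) = -10773 - 189*s)
2602/14016 + x(179)/T(-191, (-68 - 7) + 14) = 2602/14016 + (-10773 - 189*179)/(-151 - 63*(-191)) = 2602*(1/14016) + (-10773 - 33831)/(-151 + 12033) = 1301/7008 - 44604/11882 = 1301/7008 - 44604*1/11882 = 1301/7008 - 22302/5941 = -148563175/41634528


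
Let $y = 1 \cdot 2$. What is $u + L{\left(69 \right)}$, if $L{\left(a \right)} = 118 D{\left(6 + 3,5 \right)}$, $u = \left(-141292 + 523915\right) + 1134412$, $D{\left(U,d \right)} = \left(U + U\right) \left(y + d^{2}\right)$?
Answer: $1574383$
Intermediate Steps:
$y = 2$
$D{\left(U,d \right)} = 2 U \left(2 + d^{2}\right)$ ($D{\left(U,d \right)} = \left(U + U\right) \left(2 + d^{2}\right) = 2 U \left(2 + d^{2}\right)$)
$u = 1517035$ ($u = 382623 + 1134412 = 1517035$)
$L{\left(a \right)} = 57348$ ($L{\left(a \right)} = 118 \cdot 2 \left(6 + 3\right) \left(2 + 5^{2}\right) = 118 \cdot 2 \cdot 9 \left(2 + 25\right) = 118 \cdot 2 \cdot 9 \cdot 27 = 118 \cdot 486 = 57348$)
$u + L{\left(69 \right)} = 1517035 + 57348 = 1574383$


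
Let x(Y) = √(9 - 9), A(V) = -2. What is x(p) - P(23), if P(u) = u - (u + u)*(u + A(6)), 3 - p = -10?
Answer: 943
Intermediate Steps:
p = 13 (p = 3 - 1*(-10) = 3 + 10 = 13)
x(Y) = 0 (x(Y) = √0 = 0)
P(u) = u - 2*u*(-2 + u) (P(u) = u - (u + u)*(u - 2) = u - 2*u*(-2 + u))
x(p) - P(23) = 0 - 23*(5 - 2*23) = 0 - 23*(5 - 46) = 0 - 23*(-41) = 0 - 1*(-943) = 0 + 943 = 943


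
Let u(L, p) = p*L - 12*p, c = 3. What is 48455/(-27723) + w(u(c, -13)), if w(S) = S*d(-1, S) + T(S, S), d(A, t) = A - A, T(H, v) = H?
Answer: 3195136/27723 ≈ 115.25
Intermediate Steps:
u(L, p) = -12*p + L*p (u(L, p) = L*p - 12*p = -12*p + L*p)
d(A, t) = 0
w(S) = S (w(S) = S*0 + S = 0 + S = S)
48455/(-27723) + w(u(c, -13)) = 48455/(-27723) - 13*(-12 + 3) = 48455*(-1/27723) - 13*(-9) = -48455/27723 + 117 = 3195136/27723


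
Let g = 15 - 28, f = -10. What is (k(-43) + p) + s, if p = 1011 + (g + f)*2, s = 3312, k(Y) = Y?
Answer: 4234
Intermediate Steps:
g = -13
p = 965 (p = 1011 + (-13 - 10)*2 = 1011 - 23*2 = 1011 - 46 = 965)
(k(-43) + p) + s = (-43 + 965) + 3312 = 922 + 3312 = 4234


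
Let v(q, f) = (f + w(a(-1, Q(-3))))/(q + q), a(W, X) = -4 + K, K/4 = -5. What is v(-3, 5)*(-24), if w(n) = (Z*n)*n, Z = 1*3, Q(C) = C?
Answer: 6932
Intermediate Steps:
Z = 3
K = -20 (K = 4*(-5) = -20)
a(W, X) = -24 (a(W, X) = -4 - 20 = -24)
w(n) = 3*n**2 (w(n) = (3*n)*n = 3*n**2)
v(q, f) = (1728 + f)/(2*q) (v(q, f) = (f + 3*(-24)**2)/(q + q) = (f + 3*576)/((2*q)) = (f + 1728)*(1/(2*q)) = (1728 + f)*(1/(2*q)) = (1728 + f)/(2*q))
v(-3, 5)*(-24) = ((1/2)*(1728 + 5)/(-3))*(-24) = ((1/2)*(-1/3)*1733)*(-24) = -1733/6*(-24) = 6932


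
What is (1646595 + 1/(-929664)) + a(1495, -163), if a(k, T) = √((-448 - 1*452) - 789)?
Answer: 1530780094079/929664 + I*√1689 ≈ 1.6466e+6 + 41.097*I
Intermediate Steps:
a(k, T) = I*√1689 (a(k, T) = √((-448 - 452) - 789) = √(-900 - 789) = √(-1689) = I*√1689)
(1646595 + 1/(-929664)) + a(1495, -163) = (1646595 + 1/(-929664)) + I*√1689 = (1646595 - 1/929664) + I*√1689 = 1530780094079/929664 + I*√1689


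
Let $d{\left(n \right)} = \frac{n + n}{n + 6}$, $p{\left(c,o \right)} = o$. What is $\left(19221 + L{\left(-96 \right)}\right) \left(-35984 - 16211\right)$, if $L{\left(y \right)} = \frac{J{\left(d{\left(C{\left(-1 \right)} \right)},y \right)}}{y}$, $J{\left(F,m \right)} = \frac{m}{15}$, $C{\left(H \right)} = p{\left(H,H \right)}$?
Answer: $- \frac{3009730724}{3} \approx -1.0032 \cdot 10^{9}$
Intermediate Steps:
$C{\left(H \right)} = H$
$d{\left(n \right)} = \frac{2 n}{6 + n}$
$J{\left(F,m \right)} = \frac{m}{15}$ ($J{\left(F,m \right)} = m \frac{1}{15} = \frac{m}{15}$)
$L{\left(y \right)} = \frac{1}{15}$ ($L{\left(y \right)} = \frac{\frac{1}{15} y}{y} = \frac{1}{15}$)
$\left(19221 + L{\left(-96 \right)}\right) \left(-35984 - 16211\right) = \left(19221 + \frac{1}{15}\right) \left(-35984 - 16211\right) = \frac{288316}{15} \left(-52195\right) = - \frac{3009730724}{3}$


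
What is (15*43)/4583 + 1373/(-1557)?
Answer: -5288194/7135731 ≈ -0.74109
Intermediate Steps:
(15*43)/4583 + 1373/(-1557) = 645*(1/4583) + 1373*(-1/1557) = 645/4583 - 1373/1557 = -5288194/7135731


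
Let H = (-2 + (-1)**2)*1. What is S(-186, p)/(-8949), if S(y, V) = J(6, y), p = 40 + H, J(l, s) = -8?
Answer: 8/8949 ≈ 0.00089395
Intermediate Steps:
H = -1 (H = (-2 + 1)*1 = -1*1 = -1)
p = 39 (p = 40 - 1 = 39)
S(y, V) = -8
S(-186, p)/(-8949) = -8/(-8949) = -8*(-1/8949) = 8/8949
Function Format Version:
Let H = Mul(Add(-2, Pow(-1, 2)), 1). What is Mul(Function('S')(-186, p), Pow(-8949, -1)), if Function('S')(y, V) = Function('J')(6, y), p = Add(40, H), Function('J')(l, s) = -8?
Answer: Rational(8, 8949) ≈ 0.00089395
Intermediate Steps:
H = -1 (H = Mul(Add(-2, 1), 1) = Mul(-1, 1) = -1)
p = 39 (p = Add(40, -1) = 39)
Function('S')(y, V) = -8
Mul(Function('S')(-186, p), Pow(-8949, -1)) = Mul(-8, Pow(-8949, -1)) = Mul(-8, Rational(-1, 8949)) = Rational(8, 8949)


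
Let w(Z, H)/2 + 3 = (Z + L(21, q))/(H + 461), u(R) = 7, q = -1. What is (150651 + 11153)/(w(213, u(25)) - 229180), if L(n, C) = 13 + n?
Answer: -2912472/4125329 ≈ -0.70600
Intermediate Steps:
w(Z, H) = -6 + 2*(34 + Z)/(461 + H) (w(Z, H) = -6 + 2*((Z + (13 + 21))/(H + 461)) = -6 + 2*((Z + 34)/(461 + H)) = -6 + 2*((34 + Z)/(461 + H)) = -6 + 2*(34 + Z)/(461 + H))
(150651 + 11153)/(w(213, u(25)) - 229180) = (150651 + 11153)/(2*(-1349 + 213 - 3*7)/(461 + 7) - 229180) = 161804/(2*(-1349 + 213 - 21)/468 - 229180) = 161804/(2*(1/468)*(-1157) - 229180) = 161804/(-89/18 - 229180) = 161804/(-4125329/18) = 161804*(-18/4125329) = -2912472/4125329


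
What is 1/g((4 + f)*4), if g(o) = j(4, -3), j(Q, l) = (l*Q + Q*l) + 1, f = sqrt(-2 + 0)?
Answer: -1/23 ≈ -0.043478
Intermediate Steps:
f = I*sqrt(2) (f = sqrt(-2) = I*sqrt(2) ≈ 1.4142*I)
j(Q, l) = 1 + 2*Q*l (j(Q, l) = (Q*l + Q*l) + 1 = 2*Q*l + 1 = 1 + 2*Q*l)
g(o) = -23 (g(o) = 1 + 2*4*(-3) = 1 - 24 = -23)
1/g((4 + f)*4) = 1/(-23) = -1/23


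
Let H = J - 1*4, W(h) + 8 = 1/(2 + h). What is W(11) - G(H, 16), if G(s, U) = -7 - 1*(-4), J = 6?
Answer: -64/13 ≈ -4.9231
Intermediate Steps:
W(h) = -8 + 1/(2 + h)
H = 2 (H = 6 - 1*4 = 6 - 4 = 2)
G(s, U) = -3 (G(s, U) = -7 + 4 = -3)
W(11) - G(H, 16) = (-15 - 8*11)/(2 + 11) - 1*(-3) = (-15 - 88)/13 + 3 = (1/13)*(-103) + 3 = -103/13 + 3 = -64/13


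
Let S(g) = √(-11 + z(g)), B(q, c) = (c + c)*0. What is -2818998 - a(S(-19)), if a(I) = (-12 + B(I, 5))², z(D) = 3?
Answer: -2819142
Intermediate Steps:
B(q, c) = 0 (B(q, c) = (2*c)*0 = 0)
S(g) = 2*I*√2 (S(g) = √(-11 + 3) = √(-8) = 2*I*√2)
a(I) = 144 (a(I) = (-12 + 0)² = (-12)² = 144)
-2818998 - a(S(-19)) = -2818998 - 1*144 = -2818998 - 144 = -2819142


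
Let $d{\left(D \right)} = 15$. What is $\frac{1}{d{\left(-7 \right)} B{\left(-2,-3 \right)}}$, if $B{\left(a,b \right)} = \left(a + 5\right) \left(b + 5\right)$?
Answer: $\frac{1}{90} \approx 0.011111$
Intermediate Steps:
$B{\left(a,b \right)} = \left(5 + a\right) \left(5 + b\right)$
$\frac{1}{d{\left(-7 \right)} B{\left(-2,-3 \right)}} = \frac{1}{15 \left(25 + 5 \left(-2\right) + 5 \left(-3\right) - -6\right)} = \frac{1}{15 \left(25 - 10 - 15 + 6\right)} = \frac{1}{15 \cdot 6} = \frac{1}{90}$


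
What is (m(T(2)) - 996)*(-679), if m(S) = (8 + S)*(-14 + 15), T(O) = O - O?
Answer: 670852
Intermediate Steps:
T(O) = 0
m(S) = 8 + S (m(S) = (8 + S)*1 = 8 + S)
(m(T(2)) - 996)*(-679) = ((8 + 0) - 996)*(-679) = (8 - 996)*(-679) = -988*(-679) = 670852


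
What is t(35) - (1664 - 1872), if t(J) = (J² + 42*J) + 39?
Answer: 2942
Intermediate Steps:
t(J) = 39 + J² + 42*J
t(35) - (1664 - 1872) = (39 + 35² + 42*35) - (1664 - 1872) = (39 + 1225 + 1470) - 1*(-208) = 2734 + 208 = 2942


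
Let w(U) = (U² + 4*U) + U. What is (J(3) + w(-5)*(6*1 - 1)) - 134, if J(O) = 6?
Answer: -128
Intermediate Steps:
w(U) = U² + 5*U
(J(3) + w(-5)*(6*1 - 1)) - 134 = (6 + (-5*(5 - 5))*(6*1 - 1)) - 134 = (6 + (-5*0)*(6 - 1)) - 134 = (6 + 0*5) - 134 = (6 + 0) - 134 = 6 - 134 = -128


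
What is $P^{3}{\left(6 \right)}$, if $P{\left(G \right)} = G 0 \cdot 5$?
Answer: $0$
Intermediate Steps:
$P{\left(G \right)} = 0$ ($P{\left(G \right)} = 0 \cdot 5 = 0$)
$P^{3}{\left(6 \right)} = 0^{3} = 0$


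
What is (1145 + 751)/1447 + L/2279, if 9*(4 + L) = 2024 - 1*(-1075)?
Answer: 14440339/9893139 ≈ 1.4596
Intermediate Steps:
L = 1021/3 (L = -4 + (2024 - 1*(-1075))/9 = -4 + (2024 + 1075)/9 = -4 + (⅑)*3099 = -4 + 1033/3 = 1021/3 ≈ 340.33)
(1145 + 751)/1447 + L/2279 = (1145 + 751)/1447 + (1021/3)/2279 = 1896*(1/1447) + (1021/3)*(1/2279) = 1896/1447 + 1021/6837 = 14440339/9893139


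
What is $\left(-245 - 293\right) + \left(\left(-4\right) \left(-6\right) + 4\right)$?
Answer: $-510$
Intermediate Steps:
$\left(-245 - 293\right) + \left(\left(-4\right) \left(-6\right) + 4\right) = -538 + \left(24 + 4\right) = -538 + 28 = -510$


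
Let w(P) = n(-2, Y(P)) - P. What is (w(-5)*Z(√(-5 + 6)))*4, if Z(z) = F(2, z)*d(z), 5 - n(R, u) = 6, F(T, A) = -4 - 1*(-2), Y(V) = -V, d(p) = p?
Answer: -32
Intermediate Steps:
F(T, A) = -2 (F(T, A) = -4 + 2 = -2)
n(R, u) = -1 (n(R, u) = 5 - 1*6 = 5 - 6 = -1)
w(P) = -1 - P
Z(z) = -2*z
(w(-5)*Z(√(-5 + 6)))*4 = ((-1 - 1*(-5))*(-2*√(-5 + 6)))*4 = ((-1 + 5)*(-2*√1))*4 = (4*(-2*1))*4 = (4*(-2))*4 = -8*4 = -32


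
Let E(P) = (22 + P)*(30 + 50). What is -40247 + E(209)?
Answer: -21767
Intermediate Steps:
E(P) = 1760 + 80*P (E(P) = (22 + P)*80 = 1760 + 80*P)
-40247 + E(209) = -40247 + (1760 + 80*209) = -40247 + (1760 + 16720) = -40247 + 18480 = -21767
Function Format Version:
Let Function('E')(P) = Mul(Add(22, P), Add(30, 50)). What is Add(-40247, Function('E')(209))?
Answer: -21767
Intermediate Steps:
Function('E')(P) = Add(1760, Mul(80, P)) (Function('E')(P) = Mul(Add(22, P), 80) = Add(1760, Mul(80, P)))
Add(-40247, Function('E')(209)) = Add(-40247, Add(1760, Mul(80, 209))) = Add(-40247, Add(1760, 16720)) = Add(-40247, 18480) = -21767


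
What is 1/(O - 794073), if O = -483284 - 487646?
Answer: -1/1765003 ≈ -5.6657e-7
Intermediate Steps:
O = -970930
1/(O - 794073) = 1/(-970930 - 794073) = 1/(-1765003) = -1/1765003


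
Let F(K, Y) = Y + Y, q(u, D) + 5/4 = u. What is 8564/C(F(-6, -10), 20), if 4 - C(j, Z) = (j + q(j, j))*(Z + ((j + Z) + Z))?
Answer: 4282/827 ≈ 5.1777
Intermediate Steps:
q(u, D) = -5/4 + u
F(K, Y) = 2*Y
C(j, Z) = 4 - (-5/4 + 2*j)*(j + 3*Z) (C(j, Z) = 4 - (j + (-5/4 + j))*(Z + ((j + Z) + Z)) = 4 - (-5/4 + 2*j)*(Z + ((Z + j) + Z)) = 4 - (-5/4 + 2*j)*(Z + (j + 2*Z)) = 4 - (-5/4 + 2*j)*(j + 3*Z))
8564/C(F(-6, -10), 20) = 8564/(4 - 2*(2*(-10))² + 5*(2*(-10))/4 + (15/4)*20 - 6*20*2*(-10)) = 8564/(4 - 2*(-20)² + (5/4)*(-20) + 75 - 6*20*(-20)) = 8564/(4 - 2*400 - 25 + 75 + 2400) = 8564/(4 - 800 - 25 + 75 + 2400) = 8564/1654 = 8564*(1/1654) = 4282/827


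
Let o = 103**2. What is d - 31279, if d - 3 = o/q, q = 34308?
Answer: -1073006399/34308 ≈ -31276.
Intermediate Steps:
o = 10609
d = 113533/34308 (d = 3 + 10609/34308 = 113533/34308 ≈ 3.3092)
d - 31279 = 113533/34308 - 31279 = -1073006399/34308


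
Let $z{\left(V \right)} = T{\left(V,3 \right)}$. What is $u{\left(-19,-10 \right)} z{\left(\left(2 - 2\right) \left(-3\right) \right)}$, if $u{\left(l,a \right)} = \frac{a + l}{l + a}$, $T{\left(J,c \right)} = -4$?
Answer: $-4$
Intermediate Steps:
$z{\left(V \right)} = -4$
$u{\left(l,a \right)} = 1$ ($u{\left(l,a \right)} = \frac{a + l}{a + l} = 1$)
$u{\left(-19,-10 \right)} z{\left(\left(2 - 2\right) \left(-3\right) \right)} = 1 \left(-4\right) = -4$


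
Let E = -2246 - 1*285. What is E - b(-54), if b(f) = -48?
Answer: -2483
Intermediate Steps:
E = -2531 (E = -2246 - 285 = -2531)
E - b(-54) = -2531 - 1*(-48) = -2531 + 48 = -2483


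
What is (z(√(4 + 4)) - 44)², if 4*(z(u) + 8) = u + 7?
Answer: 40409/16 - 201*√2/4 ≈ 2454.5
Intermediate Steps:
z(u) = -25/4 + u/4 (z(u) = -8 + (u + 7)/4 = -8 + (7 + u)/4 = -8 + (7/4 + u/4) = -25/4 + u/4)
(z(√(4 + 4)) - 44)² = ((-25/4 + √(4 + 4)/4) - 44)² = ((-25/4 + √8/4) - 44)² = ((-25/4 + (2*√2)/4) - 44)² = ((-25/4 + √2/2) - 44)² = (-201/4 + √2/2)²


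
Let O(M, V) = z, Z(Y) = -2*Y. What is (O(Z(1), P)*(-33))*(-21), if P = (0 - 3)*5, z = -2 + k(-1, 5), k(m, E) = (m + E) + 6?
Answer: 5544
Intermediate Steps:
k(m, E) = 6 + E + m (k(m, E) = (E + m) + 6 = 6 + E + m)
z = 8 (z = -2 + (6 + 5 - 1) = -2 + 10 = 8)
P = -15 (P = -3*5 = -15)
O(M, V) = 8
(O(Z(1), P)*(-33))*(-21) = (8*(-33))*(-21) = -264*(-21) = 5544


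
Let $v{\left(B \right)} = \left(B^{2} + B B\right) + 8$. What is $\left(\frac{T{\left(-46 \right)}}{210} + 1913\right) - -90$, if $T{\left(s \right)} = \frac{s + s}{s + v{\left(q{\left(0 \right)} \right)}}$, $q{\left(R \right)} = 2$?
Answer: $\frac{3154748}{1575} \approx 2003.0$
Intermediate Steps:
$v{\left(B \right)} = 8 + 2 B^{2}$ ($v{\left(B \right)} = \left(B^{2} + B^{2}\right) + 8 = 2 B^{2} + 8 = 8 + 2 B^{2}$)
$T{\left(s \right)} = \frac{2 s}{16 + s}$ ($T{\left(s \right)} = \frac{s + s}{s + \left(8 + 2 \cdot 2^{2}\right)} = \frac{2 s}{s + \left(8 + 2 \cdot 4\right)} = \frac{2 s}{s + \left(8 + 8\right)} = \frac{2 s}{s + 16} = \frac{2 s}{16 + s}$)
$\left(\frac{T{\left(-46 \right)}}{210} + 1913\right) - -90 = \left(\frac{2 \left(-46\right) \frac{1}{16 - 46}}{210} + 1913\right) - -90 = \left(2 \left(-46\right) \frac{1}{-30} \cdot \frac{1}{210} + 1913\right) + 90 = \left(2 \left(-46\right) \left(- \frac{1}{30}\right) \frac{1}{210} + 1913\right) + 90 = \left(\frac{46}{15} \cdot \frac{1}{210} + 1913\right) + 90 = \left(\frac{23}{1575} + 1913\right) + 90 = \frac{3012998}{1575} + 90 = \frac{3154748}{1575}$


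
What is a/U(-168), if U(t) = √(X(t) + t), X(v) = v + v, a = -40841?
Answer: 40841*I*√14/84 ≈ 1819.2*I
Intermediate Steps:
X(v) = 2*v
U(t) = √3*√t (U(t) = √(2*t + t) = √(3*t) = √3*√t)
a/U(-168) = -40841*(-I*√14/84) = -(-40841)*I*√14/84 = 40841*I*√14/84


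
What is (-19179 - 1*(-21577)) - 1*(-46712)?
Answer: 49110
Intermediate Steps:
(-19179 - 1*(-21577)) - 1*(-46712) = (-19179 + 21577) + 46712 = 2398 + 46712 = 49110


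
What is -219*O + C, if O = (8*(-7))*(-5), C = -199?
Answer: -61519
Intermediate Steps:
O = 280 (O = -56*(-5) = 280)
-219*O + C = -219*280 - 199 = -61320 - 199 = -61519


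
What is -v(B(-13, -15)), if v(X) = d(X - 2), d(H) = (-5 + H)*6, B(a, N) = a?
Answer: 120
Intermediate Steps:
d(H) = -30 + 6*H
v(X) = -42 + 6*X (v(X) = -30 + 6*(X - 2) = -30 + 6*(-2 + X) = -30 + (-12 + 6*X) = -42 + 6*X)
-v(B(-13, -15)) = -(-42 + 6*(-13)) = -(-42 - 78) = -1*(-120) = 120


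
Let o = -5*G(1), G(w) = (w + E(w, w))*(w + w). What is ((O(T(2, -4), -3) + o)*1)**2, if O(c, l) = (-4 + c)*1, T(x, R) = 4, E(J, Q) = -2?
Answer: 100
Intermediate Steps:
O(c, l) = -4 + c
G(w) = 2*w*(-2 + w) (G(w) = (w - 2)*(w + w) = (-2 + w)*(2*w) = 2*w*(-2 + w))
o = 10 (o = -10*(-2 + 1) = -10*(-1) = -5*(-2) = 10)
((O(T(2, -4), -3) + o)*1)**2 = (((-4 + 4) + 10)*1)**2 = ((0 + 10)*1)**2 = (10*1)**2 = 10**2 = 100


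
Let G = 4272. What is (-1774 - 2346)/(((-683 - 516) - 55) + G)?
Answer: -2060/1509 ≈ -1.3651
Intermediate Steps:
(-1774 - 2346)/(((-683 - 516) - 55) + G) = (-1774 - 2346)/(((-683 - 516) - 55) + 4272) = -4120/((-1199 - 55) + 4272) = -4120/(-1254 + 4272) = -4120/3018 = -4120*1/3018 = -2060/1509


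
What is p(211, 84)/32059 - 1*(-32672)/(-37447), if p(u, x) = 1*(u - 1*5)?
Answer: -1039717566/1200513373 ≈ -0.86606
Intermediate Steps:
p(u, x) = -5 + u (p(u, x) = 1*(u - 5) = 1*(-5 + u) = -5 + u)
p(211, 84)/32059 - 1*(-32672)/(-37447) = (-5 + 211)/32059 - 1*(-32672)/(-37447) = 206*(1/32059) + 32672*(-1/37447) = 206/32059 - 32672/37447 = -1039717566/1200513373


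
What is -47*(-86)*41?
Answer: 165722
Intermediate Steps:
-47*(-86)*41 = 4042*41 = 165722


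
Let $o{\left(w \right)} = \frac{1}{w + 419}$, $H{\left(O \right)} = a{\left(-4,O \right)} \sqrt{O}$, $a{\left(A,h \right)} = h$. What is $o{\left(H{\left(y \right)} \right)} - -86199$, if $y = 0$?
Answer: $\frac{36117382}{419} \approx 86199.0$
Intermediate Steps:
$H{\left(O \right)} = O^{\frac{3}{2}}$ ($H{\left(O \right)} = O \sqrt{O} = O^{\frac{3}{2}}$)
$o{\left(w \right)} = \frac{1}{419 + w}$
$o{\left(H{\left(y \right)} \right)} - -86199 = \frac{1}{419 + 0^{\frac{3}{2}}} - -86199 = \frac{1}{419 + 0} + 86199 = \frac{1}{419} + 86199 = \frac{36117382}{419}$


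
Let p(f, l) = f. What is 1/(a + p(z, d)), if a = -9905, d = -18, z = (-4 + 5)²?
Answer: -1/9904 ≈ -0.00010097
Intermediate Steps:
z = 1 (z = 1² = 1)
1/(a + p(z, d)) = 1/(-9905 + 1) = 1/(-9904) = -1/9904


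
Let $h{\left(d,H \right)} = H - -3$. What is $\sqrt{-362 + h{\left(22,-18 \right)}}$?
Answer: $i \sqrt{377} \approx 19.417 i$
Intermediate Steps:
$h{\left(d,H \right)} = 3 + H$ ($h{\left(d,H \right)} = H + 3 = 3 + H$)
$\sqrt{-362 + h{\left(22,-18 \right)}} = \sqrt{-362 + \left(3 - 18\right)} = \sqrt{-362 - 15} = \sqrt{-377} = i \sqrt{377}$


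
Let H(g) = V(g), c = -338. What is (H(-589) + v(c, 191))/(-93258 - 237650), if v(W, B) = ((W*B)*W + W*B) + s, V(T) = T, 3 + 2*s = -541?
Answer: -21755185/330908 ≈ -65.744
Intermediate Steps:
s = -272 (s = -3/2 + (½)*(-541) = -3/2 - 541/2 = -272)
v(W, B) = -272 + B*W + B*W² (v(W, B) = ((W*B)*W + W*B) - 272 = ((B*W)*W + B*W) - 272 = (B*W² + B*W) - 272 = (B*W + B*W²) - 272 = -272 + B*W + B*W²)
H(g) = g
(H(-589) + v(c, 191))/(-93258 - 237650) = (-589 + (-272 + 191*(-338) + 191*(-338)²))/(-93258 - 237650) = (-589 + (-272 - 64558 + 191*114244))/(-330908) = (-589 + (-272 - 64558 + 21820604))*(-1/330908) = (-589 + 21755774)*(-1/330908) = 21755185*(-1/330908) = -21755185/330908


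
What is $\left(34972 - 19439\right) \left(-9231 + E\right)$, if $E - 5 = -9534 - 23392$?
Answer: $-654747016$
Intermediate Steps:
$E = -32921$ ($E = 5 - 32926 = -32921$)
$\left(34972 - 19439\right) \left(-9231 + E\right) = \left(34972 - 19439\right) \left(-9231 - 32921\right) = 15533 \left(-42152\right) = -654747016$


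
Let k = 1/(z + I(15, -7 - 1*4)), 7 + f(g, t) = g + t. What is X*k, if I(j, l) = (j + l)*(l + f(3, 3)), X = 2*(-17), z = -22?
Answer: 17/35 ≈ 0.48571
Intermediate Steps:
f(g, t) = -7 + g + t (f(g, t) = -7 + (g + t) = -7 + g + t)
X = -34
I(j, l) = (-1 + l)*(j + l) (I(j, l) = (j + l)*(l + (-7 + 3 + 3)) = (j + l)*(l - 1) = (j + l)*(-1 + l) = (-1 + l)*(j + l))
k = -1/70 (k = 1/(-22 + ((-7 - 1*4)**2 - 1*15 - (-7 - 1*4) + 15*(-7 - 1*4))) = 1/(-22 + ((-7 - 4)**2 - 15 - (-7 - 4) + 15*(-7 - 4))) = 1/(-22 + ((-11)**2 - 15 - 1*(-11) + 15*(-11))) = 1/(-22 + (121 - 15 + 11 - 165)) = 1/(-22 - 48) = 1/(-70) = -1/70 ≈ -0.014286)
X*k = -34*(-1/70) = 17/35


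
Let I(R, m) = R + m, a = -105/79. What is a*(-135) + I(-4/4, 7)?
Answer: 14649/79 ≈ 185.43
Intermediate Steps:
a = -105/79 (a = -105*1/79 = -105/79 ≈ -1.3291)
a*(-135) + I(-4/4, 7) = -105/79*(-135) + (-4/4 + 7) = 14175/79 + (-4*¼ + 7) = 14175/79 + (-1 + 7) = 14175/79 + 6 = 14649/79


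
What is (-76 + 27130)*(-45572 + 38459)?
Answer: -192435102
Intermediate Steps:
(-76 + 27130)*(-45572 + 38459) = 27054*(-7113) = -192435102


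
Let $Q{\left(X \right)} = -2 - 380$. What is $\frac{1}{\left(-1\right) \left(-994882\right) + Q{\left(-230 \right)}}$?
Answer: $\frac{1}{994500} \approx 1.0055 \cdot 10^{-6}$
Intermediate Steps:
$Q{\left(X \right)} = -382$ ($Q{\left(X \right)} = -2 - 380 = -382$)
$\frac{1}{\left(-1\right) \left(-994882\right) + Q{\left(-230 \right)}} = \frac{1}{\left(-1\right) \left(-994882\right) - 382} = \frac{1}{994882 - 382} = \frac{1}{994500}$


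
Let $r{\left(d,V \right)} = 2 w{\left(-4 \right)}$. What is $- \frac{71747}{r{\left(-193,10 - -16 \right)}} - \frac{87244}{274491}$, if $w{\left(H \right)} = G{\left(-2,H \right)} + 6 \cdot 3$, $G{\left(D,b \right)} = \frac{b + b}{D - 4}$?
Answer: $- \frac{59091837635}{31840956} \approx -1855.8$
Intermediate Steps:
$G{\left(D,b \right)} = \frac{2 b}{-4 + D}$
$w{\left(H \right)} = 18 - \frac{H}{3}$ ($w{\left(H \right)} = \frac{2 H}{-4 - 2} + 6 \cdot 3 = \frac{2 H}{-6} + 18 = 2 H \left(- \frac{1}{6}\right) + 18 = - \frac{H}{3} + 18 = 18 - \frac{H}{3}$)
$r{\left(d,V \right)} = \frac{116}{3}$ ($r{\left(d,V \right)} = 2 \left(18 - - \frac{4}{3}\right) = 2 \left(18 + \frac{4}{3}\right) = 2 \cdot \frac{58}{3} = \frac{116}{3}$)
$- \frac{71747}{r{\left(-193,10 - -16 \right)}} - \frac{87244}{274491} = - \frac{71747}{\frac{116}{3}} - \frac{87244}{274491} = \left(-71747\right) \frac{3}{116} - \frac{87244}{274491} = - \frac{215241}{116} - \frac{87244}{274491} = - \frac{59091837635}{31840956}$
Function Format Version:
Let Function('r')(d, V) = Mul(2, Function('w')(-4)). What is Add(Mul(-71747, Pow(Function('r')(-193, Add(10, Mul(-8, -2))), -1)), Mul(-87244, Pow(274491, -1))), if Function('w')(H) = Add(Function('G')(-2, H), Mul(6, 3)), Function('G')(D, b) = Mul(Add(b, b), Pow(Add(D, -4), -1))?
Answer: Rational(-59091837635, 31840956) ≈ -1855.8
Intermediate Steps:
Function('G')(D, b) = Mul(2, b, Pow(Add(-4, D), -1)) (Function('G')(D, b) = Mul(Mul(2, b), Pow(Add(-4, D), -1)) = Mul(2, b, Pow(Add(-4, D), -1)))
Function('w')(H) = Add(18, Mul(Rational(-1, 3), H)) (Function('w')(H) = Add(Mul(2, H, Pow(Add(-4, -2), -1)), Mul(6, 3)) = Add(Mul(2, H, Pow(-6, -1)), 18) = Add(Mul(2, H, Rational(-1, 6)), 18) = Add(Mul(Rational(-1, 3), H), 18) = Add(18, Mul(Rational(-1, 3), H)))
Function('r')(d, V) = Rational(116, 3) (Function('r')(d, V) = Mul(2, Add(18, Mul(Rational(-1, 3), -4))) = Mul(2, Add(18, Rational(4, 3))) = Mul(2, Rational(58, 3)) = Rational(116, 3))
Add(Mul(-71747, Pow(Function('r')(-193, Add(10, Mul(-8, -2))), -1)), Mul(-87244, Pow(274491, -1))) = Add(Mul(-71747, Pow(Rational(116, 3), -1)), Mul(-87244, Pow(274491, -1))) = Add(Mul(-71747, Rational(3, 116)), Mul(-87244, Rational(1, 274491))) = Add(Rational(-215241, 116), Rational(-87244, 274491)) = Rational(-59091837635, 31840956)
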